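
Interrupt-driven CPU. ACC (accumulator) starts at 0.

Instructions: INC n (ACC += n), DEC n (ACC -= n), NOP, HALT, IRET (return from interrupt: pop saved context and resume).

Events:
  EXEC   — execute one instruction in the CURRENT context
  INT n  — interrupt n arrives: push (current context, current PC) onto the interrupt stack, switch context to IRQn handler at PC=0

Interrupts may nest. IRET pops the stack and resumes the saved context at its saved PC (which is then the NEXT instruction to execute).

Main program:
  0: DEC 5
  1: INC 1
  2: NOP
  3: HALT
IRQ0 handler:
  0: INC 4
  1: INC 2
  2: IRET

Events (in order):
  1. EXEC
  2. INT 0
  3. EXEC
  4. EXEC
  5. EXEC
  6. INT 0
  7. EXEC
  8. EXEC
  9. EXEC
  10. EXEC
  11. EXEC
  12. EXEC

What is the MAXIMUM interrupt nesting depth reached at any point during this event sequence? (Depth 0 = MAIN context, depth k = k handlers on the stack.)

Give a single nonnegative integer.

Event 1 (EXEC): [MAIN] PC=0: DEC 5 -> ACC=-5 [depth=0]
Event 2 (INT 0): INT 0 arrives: push (MAIN, PC=1), enter IRQ0 at PC=0 (depth now 1) [depth=1]
Event 3 (EXEC): [IRQ0] PC=0: INC 4 -> ACC=-1 [depth=1]
Event 4 (EXEC): [IRQ0] PC=1: INC 2 -> ACC=1 [depth=1]
Event 5 (EXEC): [IRQ0] PC=2: IRET -> resume MAIN at PC=1 (depth now 0) [depth=0]
Event 6 (INT 0): INT 0 arrives: push (MAIN, PC=1), enter IRQ0 at PC=0 (depth now 1) [depth=1]
Event 7 (EXEC): [IRQ0] PC=0: INC 4 -> ACC=5 [depth=1]
Event 8 (EXEC): [IRQ0] PC=1: INC 2 -> ACC=7 [depth=1]
Event 9 (EXEC): [IRQ0] PC=2: IRET -> resume MAIN at PC=1 (depth now 0) [depth=0]
Event 10 (EXEC): [MAIN] PC=1: INC 1 -> ACC=8 [depth=0]
Event 11 (EXEC): [MAIN] PC=2: NOP [depth=0]
Event 12 (EXEC): [MAIN] PC=3: HALT [depth=0]
Max depth observed: 1

Answer: 1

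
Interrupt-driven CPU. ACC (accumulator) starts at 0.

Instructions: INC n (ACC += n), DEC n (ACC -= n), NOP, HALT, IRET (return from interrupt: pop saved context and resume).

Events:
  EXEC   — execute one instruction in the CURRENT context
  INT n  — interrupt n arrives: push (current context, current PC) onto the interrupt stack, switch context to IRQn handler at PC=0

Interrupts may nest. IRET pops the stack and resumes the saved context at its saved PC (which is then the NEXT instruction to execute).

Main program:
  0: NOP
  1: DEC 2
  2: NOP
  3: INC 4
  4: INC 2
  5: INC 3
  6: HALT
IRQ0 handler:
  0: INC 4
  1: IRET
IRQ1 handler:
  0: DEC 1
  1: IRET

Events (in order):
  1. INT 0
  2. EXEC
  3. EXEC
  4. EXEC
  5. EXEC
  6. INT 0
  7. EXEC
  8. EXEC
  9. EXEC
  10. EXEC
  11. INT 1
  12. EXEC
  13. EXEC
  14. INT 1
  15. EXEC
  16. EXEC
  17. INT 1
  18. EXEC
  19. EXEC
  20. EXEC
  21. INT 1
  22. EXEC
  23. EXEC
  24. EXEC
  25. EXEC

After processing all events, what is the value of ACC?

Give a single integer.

Event 1 (INT 0): INT 0 arrives: push (MAIN, PC=0), enter IRQ0 at PC=0 (depth now 1)
Event 2 (EXEC): [IRQ0] PC=0: INC 4 -> ACC=4
Event 3 (EXEC): [IRQ0] PC=1: IRET -> resume MAIN at PC=0 (depth now 0)
Event 4 (EXEC): [MAIN] PC=0: NOP
Event 5 (EXEC): [MAIN] PC=1: DEC 2 -> ACC=2
Event 6 (INT 0): INT 0 arrives: push (MAIN, PC=2), enter IRQ0 at PC=0 (depth now 1)
Event 7 (EXEC): [IRQ0] PC=0: INC 4 -> ACC=6
Event 8 (EXEC): [IRQ0] PC=1: IRET -> resume MAIN at PC=2 (depth now 0)
Event 9 (EXEC): [MAIN] PC=2: NOP
Event 10 (EXEC): [MAIN] PC=3: INC 4 -> ACC=10
Event 11 (INT 1): INT 1 arrives: push (MAIN, PC=4), enter IRQ1 at PC=0 (depth now 1)
Event 12 (EXEC): [IRQ1] PC=0: DEC 1 -> ACC=9
Event 13 (EXEC): [IRQ1] PC=1: IRET -> resume MAIN at PC=4 (depth now 0)
Event 14 (INT 1): INT 1 arrives: push (MAIN, PC=4), enter IRQ1 at PC=0 (depth now 1)
Event 15 (EXEC): [IRQ1] PC=0: DEC 1 -> ACC=8
Event 16 (EXEC): [IRQ1] PC=1: IRET -> resume MAIN at PC=4 (depth now 0)
Event 17 (INT 1): INT 1 arrives: push (MAIN, PC=4), enter IRQ1 at PC=0 (depth now 1)
Event 18 (EXEC): [IRQ1] PC=0: DEC 1 -> ACC=7
Event 19 (EXEC): [IRQ1] PC=1: IRET -> resume MAIN at PC=4 (depth now 0)
Event 20 (EXEC): [MAIN] PC=4: INC 2 -> ACC=9
Event 21 (INT 1): INT 1 arrives: push (MAIN, PC=5), enter IRQ1 at PC=0 (depth now 1)
Event 22 (EXEC): [IRQ1] PC=0: DEC 1 -> ACC=8
Event 23 (EXEC): [IRQ1] PC=1: IRET -> resume MAIN at PC=5 (depth now 0)
Event 24 (EXEC): [MAIN] PC=5: INC 3 -> ACC=11
Event 25 (EXEC): [MAIN] PC=6: HALT

Answer: 11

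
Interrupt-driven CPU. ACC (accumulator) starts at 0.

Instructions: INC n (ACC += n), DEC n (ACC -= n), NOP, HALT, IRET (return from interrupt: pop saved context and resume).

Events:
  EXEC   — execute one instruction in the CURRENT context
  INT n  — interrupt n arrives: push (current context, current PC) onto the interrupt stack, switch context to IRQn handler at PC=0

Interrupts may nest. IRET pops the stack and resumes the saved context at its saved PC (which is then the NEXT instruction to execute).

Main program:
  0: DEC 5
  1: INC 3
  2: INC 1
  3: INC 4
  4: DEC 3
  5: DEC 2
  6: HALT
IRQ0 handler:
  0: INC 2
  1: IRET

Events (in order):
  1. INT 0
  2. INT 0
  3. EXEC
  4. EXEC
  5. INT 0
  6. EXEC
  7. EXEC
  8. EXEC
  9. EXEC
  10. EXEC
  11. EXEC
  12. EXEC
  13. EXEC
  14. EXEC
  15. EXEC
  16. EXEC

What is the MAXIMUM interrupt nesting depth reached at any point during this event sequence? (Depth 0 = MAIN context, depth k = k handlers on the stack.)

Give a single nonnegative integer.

Answer: 2

Derivation:
Event 1 (INT 0): INT 0 arrives: push (MAIN, PC=0), enter IRQ0 at PC=0 (depth now 1) [depth=1]
Event 2 (INT 0): INT 0 arrives: push (IRQ0, PC=0), enter IRQ0 at PC=0 (depth now 2) [depth=2]
Event 3 (EXEC): [IRQ0] PC=0: INC 2 -> ACC=2 [depth=2]
Event 4 (EXEC): [IRQ0] PC=1: IRET -> resume IRQ0 at PC=0 (depth now 1) [depth=1]
Event 5 (INT 0): INT 0 arrives: push (IRQ0, PC=0), enter IRQ0 at PC=0 (depth now 2) [depth=2]
Event 6 (EXEC): [IRQ0] PC=0: INC 2 -> ACC=4 [depth=2]
Event 7 (EXEC): [IRQ0] PC=1: IRET -> resume IRQ0 at PC=0 (depth now 1) [depth=1]
Event 8 (EXEC): [IRQ0] PC=0: INC 2 -> ACC=6 [depth=1]
Event 9 (EXEC): [IRQ0] PC=1: IRET -> resume MAIN at PC=0 (depth now 0) [depth=0]
Event 10 (EXEC): [MAIN] PC=0: DEC 5 -> ACC=1 [depth=0]
Event 11 (EXEC): [MAIN] PC=1: INC 3 -> ACC=4 [depth=0]
Event 12 (EXEC): [MAIN] PC=2: INC 1 -> ACC=5 [depth=0]
Event 13 (EXEC): [MAIN] PC=3: INC 4 -> ACC=9 [depth=0]
Event 14 (EXEC): [MAIN] PC=4: DEC 3 -> ACC=6 [depth=0]
Event 15 (EXEC): [MAIN] PC=5: DEC 2 -> ACC=4 [depth=0]
Event 16 (EXEC): [MAIN] PC=6: HALT [depth=0]
Max depth observed: 2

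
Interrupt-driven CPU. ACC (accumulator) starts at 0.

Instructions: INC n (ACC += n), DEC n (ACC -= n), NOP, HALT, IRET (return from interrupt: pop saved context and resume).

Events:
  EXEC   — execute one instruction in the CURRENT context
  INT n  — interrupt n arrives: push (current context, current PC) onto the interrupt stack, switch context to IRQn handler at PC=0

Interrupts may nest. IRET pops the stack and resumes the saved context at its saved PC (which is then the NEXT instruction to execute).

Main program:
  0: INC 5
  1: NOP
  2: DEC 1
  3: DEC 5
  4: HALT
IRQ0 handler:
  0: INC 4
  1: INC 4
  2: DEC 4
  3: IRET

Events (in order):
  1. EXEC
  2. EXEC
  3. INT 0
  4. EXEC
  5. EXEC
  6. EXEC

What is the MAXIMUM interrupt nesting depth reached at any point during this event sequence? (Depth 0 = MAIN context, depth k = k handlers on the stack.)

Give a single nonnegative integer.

Event 1 (EXEC): [MAIN] PC=0: INC 5 -> ACC=5 [depth=0]
Event 2 (EXEC): [MAIN] PC=1: NOP [depth=0]
Event 3 (INT 0): INT 0 arrives: push (MAIN, PC=2), enter IRQ0 at PC=0 (depth now 1) [depth=1]
Event 4 (EXEC): [IRQ0] PC=0: INC 4 -> ACC=9 [depth=1]
Event 5 (EXEC): [IRQ0] PC=1: INC 4 -> ACC=13 [depth=1]
Event 6 (EXEC): [IRQ0] PC=2: DEC 4 -> ACC=9 [depth=1]
Max depth observed: 1

Answer: 1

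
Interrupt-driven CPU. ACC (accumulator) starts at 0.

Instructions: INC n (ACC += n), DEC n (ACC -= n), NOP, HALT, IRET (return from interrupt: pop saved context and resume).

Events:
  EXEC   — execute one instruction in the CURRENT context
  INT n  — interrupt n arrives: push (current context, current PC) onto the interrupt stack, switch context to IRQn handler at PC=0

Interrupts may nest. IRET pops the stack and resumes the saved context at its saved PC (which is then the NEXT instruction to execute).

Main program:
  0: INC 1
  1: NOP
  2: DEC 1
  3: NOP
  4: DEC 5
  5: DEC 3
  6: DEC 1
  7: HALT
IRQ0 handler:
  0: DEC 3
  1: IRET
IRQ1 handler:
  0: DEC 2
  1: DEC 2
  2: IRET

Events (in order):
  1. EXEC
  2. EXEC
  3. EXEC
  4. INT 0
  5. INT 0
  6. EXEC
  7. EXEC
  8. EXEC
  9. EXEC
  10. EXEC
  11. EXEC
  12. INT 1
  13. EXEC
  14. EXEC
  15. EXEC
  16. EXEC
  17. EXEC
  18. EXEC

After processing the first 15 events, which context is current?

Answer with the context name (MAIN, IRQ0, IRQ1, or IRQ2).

Event 1 (EXEC): [MAIN] PC=0: INC 1 -> ACC=1
Event 2 (EXEC): [MAIN] PC=1: NOP
Event 3 (EXEC): [MAIN] PC=2: DEC 1 -> ACC=0
Event 4 (INT 0): INT 0 arrives: push (MAIN, PC=3), enter IRQ0 at PC=0 (depth now 1)
Event 5 (INT 0): INT 0 arrives: push (IRQ0, PC=0), enter IRQ0 at PC=0 (depth now 2)
Event 6 (EXEC): [IRQ0] PC=0: DEC 3 -> ACC=-3
Event 7 (EXEC): [IRQ0] PC=1: IRET -> resume IRQ0 at PC=0 (depth now 1)
Event 8 (EXEC): [IRQ0] PC=0: DEC 3 -> ACC=-6
Event 9 (EXEC): [IRQ0] PC=1: IRET -> resume MAIN at PC=3 (depth now 0)
Event 10 (EXEC): [MAIN] PC=3: NOP
Event 11 (EXEC): [MAIN] PC=4: DEC 5 -> ACC=-11
Event 12 (INT 1): INT 1 arrives: push (MAIN, PC=5), enter IRQ1 at PC=0 (depth now 1)
Event 13 (EXEC): [IRQ1] PC=0: DEC 2 -> ACC=-13
Event 14 (EXEC): [IRQ1] PC=1: DEC 2 -> ACC=-15
Event 15 (EXEC): [IRQ1] PC=2: IRET -> resume MAIN at PC=5 (depth now 0)

Answer: MAIN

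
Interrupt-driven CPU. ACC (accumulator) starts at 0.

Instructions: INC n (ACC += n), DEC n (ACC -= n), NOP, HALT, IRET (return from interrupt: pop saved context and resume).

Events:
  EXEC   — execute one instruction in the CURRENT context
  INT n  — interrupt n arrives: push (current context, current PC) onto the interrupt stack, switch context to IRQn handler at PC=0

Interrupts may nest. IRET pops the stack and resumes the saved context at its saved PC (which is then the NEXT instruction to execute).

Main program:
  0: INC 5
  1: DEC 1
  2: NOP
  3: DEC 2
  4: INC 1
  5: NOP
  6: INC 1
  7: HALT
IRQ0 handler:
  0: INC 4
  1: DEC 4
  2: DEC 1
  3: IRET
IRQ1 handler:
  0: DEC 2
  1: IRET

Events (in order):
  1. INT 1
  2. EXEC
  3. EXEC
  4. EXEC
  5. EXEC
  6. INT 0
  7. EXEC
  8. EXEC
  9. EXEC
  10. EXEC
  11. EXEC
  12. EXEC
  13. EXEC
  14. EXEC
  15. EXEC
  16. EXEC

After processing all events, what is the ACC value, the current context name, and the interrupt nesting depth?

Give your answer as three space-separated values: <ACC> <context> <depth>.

Answer: 1 MAIN 0

Derivation:
Event 1 (INT 1): INT 1 arrives: push (MAIN, PC=0), enter IRQ1 at PC=0 (depth now 1)
Event 2 (EXEC): [IRQ1] PC=0: DEC 2 -> ACC=-2
Event 3 (EXEC): [IRQ1] PC=1: IRET -> resume MAIN at PC=0 (depth now 0)
Event 4 (EXEC): [MAIN] PC=0: INC 5 -> ACC=3
Event 5 (EXEC): [MAIN] PC=1: DEC 1 -> ACC=2
Event 6 (INT 0): INT 0 arrives: push (MAIN, PC=2), enter IRQ0 at PC=0 (depth now 1)
Event 7 (EXEC): [IRQ0] PC=0: INC 4 -> ACC=6
Event 8 (EXEC): [IRQ0] PC=1: DEC 4 -> ACC=2
Event 9 (EXEC): [IRQ0] PC=2: DEC 1 -> ACC=1
Event 10 (EXEC): [IRQ0] PC=3: IRET -> resume MAIN at PC=2 (depth now 0)
Event 11 (EXEC): [MAIN] PC=2: NOP
Event 12 (EXEC): [MAIN] PC=3: DEC 2 -> ACC=-1
Event 13 (EXEC): [MAIN] PC=4: INC 1 -> ACC=0
Event 14 (EXEC): [MAIN] PC=5: NOP
Event 15 (EXEC): [MAIN] PC=6: INC 1 -> ACC=1
Event 16 (EXEC): [MAIN] PC=7: HALT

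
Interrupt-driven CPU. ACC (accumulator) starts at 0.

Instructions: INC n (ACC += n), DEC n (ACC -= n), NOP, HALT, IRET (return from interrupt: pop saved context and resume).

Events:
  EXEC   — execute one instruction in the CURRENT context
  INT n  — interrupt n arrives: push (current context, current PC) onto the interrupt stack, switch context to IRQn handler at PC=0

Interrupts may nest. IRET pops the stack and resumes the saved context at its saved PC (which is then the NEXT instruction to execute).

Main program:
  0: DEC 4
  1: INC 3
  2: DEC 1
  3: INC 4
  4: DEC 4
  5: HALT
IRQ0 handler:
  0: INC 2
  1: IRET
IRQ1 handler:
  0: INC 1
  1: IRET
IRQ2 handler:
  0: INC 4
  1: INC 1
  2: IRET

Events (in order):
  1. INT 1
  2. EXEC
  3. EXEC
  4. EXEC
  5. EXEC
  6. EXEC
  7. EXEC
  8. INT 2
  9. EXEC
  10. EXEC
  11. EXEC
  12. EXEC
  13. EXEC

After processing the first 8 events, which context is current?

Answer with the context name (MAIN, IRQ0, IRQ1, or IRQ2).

Answer: IRQ2

Derivation:
Event 1 (INT 1): INT 1 arrives: push (MAIN, PC=0), enter IRQ1 at PC=0 (depth now 1)
Event 2 (EXEC): [IRQ1] PC=0: INC 1 -> ACC=1
Event 3 (EXEC): [IRQ1] PC=1: IRET -> resume MAIN at PC=0 (depth now 0)
Event 4 (EXEC): [MAIN] PC=0: DEC 4 -> ACC=-3
Event 5 (EXEC): [MAIN] PC=1: INC 3 -> ACC=0
Event 6 (EXEC): [MAIN] PC=2: DEC 1 -> ACC=-1
Event 7 (EXEC): [MAIN] PC=3: INC 4 -> ACC=3
Event 8 (INT 2): INT 2 arrives: push (MAIN, PC=4), enter IRQ2 at PC=0 (depth now 1)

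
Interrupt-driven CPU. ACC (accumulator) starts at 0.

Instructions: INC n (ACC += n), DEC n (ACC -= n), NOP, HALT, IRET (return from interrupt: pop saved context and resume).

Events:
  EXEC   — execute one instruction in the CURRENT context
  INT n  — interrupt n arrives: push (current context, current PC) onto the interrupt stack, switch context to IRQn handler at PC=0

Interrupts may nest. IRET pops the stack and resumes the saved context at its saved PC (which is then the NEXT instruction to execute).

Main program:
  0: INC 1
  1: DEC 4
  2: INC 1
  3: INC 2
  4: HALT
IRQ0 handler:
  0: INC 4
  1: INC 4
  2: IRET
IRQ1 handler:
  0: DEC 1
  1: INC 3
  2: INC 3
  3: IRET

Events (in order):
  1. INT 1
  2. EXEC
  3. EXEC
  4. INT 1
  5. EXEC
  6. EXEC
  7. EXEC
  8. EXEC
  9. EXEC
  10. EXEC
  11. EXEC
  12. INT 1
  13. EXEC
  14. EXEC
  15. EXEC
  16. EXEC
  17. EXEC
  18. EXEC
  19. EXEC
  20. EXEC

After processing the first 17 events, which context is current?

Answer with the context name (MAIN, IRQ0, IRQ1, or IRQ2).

Event 1 (INT 1): INT 1 arrives: push (MAIN, PC=0), enter IRQ1 at PC=0 (depth now 1)
Event 2 (EXEC): [IRQ1] PC=0: DEC 1 -> ACC=-1
Event 3 (EXEC): [IRQ1] PC=1: INC 3 -> ACC=2
Event 4 (INT 1): INT 1 arrives: push (IRQ1, PC=2), enter IRQ1 at PC=0 (depth now 2)
Event 5 (EXEC): [IRQ1] PC=0: DEC 1 -> ACC=1
Event 6 (EXEC): [IRQ1] PC=1: INC 3 -> ACC=4
Event 7 (EXEC): [IRQ1] PC=2: INC 3 -> ACC=7
Event 8 (EXEC): [IRQ1] PC=3: IRET -> resume IRQ1 at PC=2 (depth now 1)
Event 9 (EXEC): [IRQ1] PC=2: INC 3 -> ACC=10
Event 10 (EXEC): [IRQ1] PC=3: IRET -> resume MAIN at PC=0 (depth now 0)
Event 11 (EXEC): [MAIN] PC=0: INC 1 -> ACC=11
Event 12 (INT 1): INT 1 arrives: push (MAIN, PC=1), enter IRQ1 at PC=0 (depth now 1)
Event 13 (EXEC): [IRQ1] PC=0: DEC 1 -> ACC=10
Event 14 (EXEC): [IRQ1] PC=1: INC 3 -> ACC=13
Event 15 (EXEC): [IRQ1] PC=2: INC 3 -> ACC=16
Event 16 (EXEC): [IRQ1] PC=3: IRET -> resume MAIN at PC=1 (depth now 0)
Event 17 (EXEC): [MAIN] PC=1: DEC 4 -> ACC=12

Answer: MAIN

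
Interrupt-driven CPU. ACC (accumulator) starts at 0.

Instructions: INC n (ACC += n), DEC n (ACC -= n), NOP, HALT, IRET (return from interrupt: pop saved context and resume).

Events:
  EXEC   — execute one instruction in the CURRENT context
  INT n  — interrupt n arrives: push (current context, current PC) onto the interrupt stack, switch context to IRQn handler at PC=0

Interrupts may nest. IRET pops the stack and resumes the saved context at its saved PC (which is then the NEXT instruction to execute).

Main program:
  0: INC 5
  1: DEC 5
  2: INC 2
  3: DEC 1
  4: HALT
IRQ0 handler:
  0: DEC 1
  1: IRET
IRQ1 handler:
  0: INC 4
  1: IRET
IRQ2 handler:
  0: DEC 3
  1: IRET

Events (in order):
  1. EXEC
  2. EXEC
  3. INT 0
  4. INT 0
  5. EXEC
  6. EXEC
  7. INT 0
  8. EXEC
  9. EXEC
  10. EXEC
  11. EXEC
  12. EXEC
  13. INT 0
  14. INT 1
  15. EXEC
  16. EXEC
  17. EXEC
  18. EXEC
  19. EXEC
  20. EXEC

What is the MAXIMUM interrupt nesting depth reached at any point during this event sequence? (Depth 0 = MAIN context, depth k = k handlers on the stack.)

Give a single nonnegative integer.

Event 1 (EXEC): [MAIN] PC=0: INC 5 -> ACC=5 [depth=0]
Event 2 (EXEC): [MAIN] PC=1: DEC 5 -> ACC=0 [depth=0]
Event 3 (INT 0): INT 0 arrives: push (MAIN, PC=2), enter IRQ0 at PC=0 (depth now 1) [depth=1]
Event 4 (INT 0): INT 0 arrives: push (IRQ0, PC=0), enter IRQ0 at PC=0 (depth now 2) [depth=2]
Event 5 (EXEC): [IRQ0] PC=0: DEC 1 -> ACC=-1 [depth=2]
Event 6 (EXEC): [IRQ0] PC=1: IRET -> resume IRQ0 at PC=0 (depth now 1) [depth=1]
Event 7 (INT 0): INT 0 arrives: push (IRQ0, PC=0), enter IRQ0 at PC=0 (depth now 2) [depth=2]
Event 8 (EXEC): [IRQ0] PC=0: DEC 1 -> ACC=-2 [depth=2]
Event 9 (EXEC): [IRQ0] PC=1: IRET -> resume IRQ0 at PC=0 (depth now 1) [depth=1]
Event 10 (EXEC): [IRQ0] PC=0: DEC 1 -> ACC=-3 [depth=1]
Event 11 (EXEC): [IRQ0] PC=1: IRET -> resume MAIN at PC=2 (depth now 0) [depth=0]
Event 12 (EXEC): [MAIN] PC=2: INC 2 -> ACC=-1 [depth=0]
Event 13 (INT 0): INT 0 arrives: push (MAIN, PC=3), enter IRQ0 at PC=0 (depth now 1) [depth=1]
Event 14 (INT 1): INT 1 arrives: push (IRQ0, PC=0), enter IRQ1 at PC=0 (depth now 2) [depth=2]
Event 15 (EXEC): [IRQ1] PC=0: INC 4 -> ACC=3 [depth=2]
Event 16 (EXEC): [IRQ1] PC=1: IRET -> resume IRQ0 at PC=0 (depth now 1) [depth=1]
Event 17 (EXEC): [IRQ0] PC=0: DEC 1 -> ACC=2 [depth=1]
Event 18 (EXEC): [IRQ0] PC=1: IRET -> resume MAIN at PC=3 (depth now 0) [depth=0]
Event 19 (EXEC): [MAIN] PC=3: DEC 1 -> ACC=1 [depth=0]
Event 20 (EXEC): [MAIN] PC=4: HALT [depth=0]
Max depth observed: 2

Answer: 2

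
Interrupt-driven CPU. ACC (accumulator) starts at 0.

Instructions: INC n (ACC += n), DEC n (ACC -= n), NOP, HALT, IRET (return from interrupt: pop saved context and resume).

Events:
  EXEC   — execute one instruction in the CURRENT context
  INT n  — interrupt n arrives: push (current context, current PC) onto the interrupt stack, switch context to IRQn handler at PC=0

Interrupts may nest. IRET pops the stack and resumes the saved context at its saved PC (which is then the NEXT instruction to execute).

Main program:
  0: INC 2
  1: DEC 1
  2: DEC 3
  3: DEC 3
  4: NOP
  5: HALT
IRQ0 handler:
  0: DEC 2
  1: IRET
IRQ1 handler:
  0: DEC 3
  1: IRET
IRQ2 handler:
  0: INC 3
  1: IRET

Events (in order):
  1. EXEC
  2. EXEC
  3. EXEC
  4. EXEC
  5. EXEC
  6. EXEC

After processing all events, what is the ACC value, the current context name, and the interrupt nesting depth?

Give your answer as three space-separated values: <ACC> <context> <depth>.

Answer: -5 MAIN 0

Derivation:
Event 1 (EXEC): [MAIN] PC=0: INC 2 -> ACC=2
Event 2 (EXEC): [MAIN] PC=1: DEC 1 -> ACC=1
Event 3 (EXEC): [MAIN] PC=2: DEC 3 -> ACC=-2
Event 4 (EXEC): [MAIN] PC=3: DEC 3 -> ACC=-5
Event 5 (EXEC): [MAIN] PC=4: NOP
Event 6 (EXEC): [MAIN] PC=5: HALT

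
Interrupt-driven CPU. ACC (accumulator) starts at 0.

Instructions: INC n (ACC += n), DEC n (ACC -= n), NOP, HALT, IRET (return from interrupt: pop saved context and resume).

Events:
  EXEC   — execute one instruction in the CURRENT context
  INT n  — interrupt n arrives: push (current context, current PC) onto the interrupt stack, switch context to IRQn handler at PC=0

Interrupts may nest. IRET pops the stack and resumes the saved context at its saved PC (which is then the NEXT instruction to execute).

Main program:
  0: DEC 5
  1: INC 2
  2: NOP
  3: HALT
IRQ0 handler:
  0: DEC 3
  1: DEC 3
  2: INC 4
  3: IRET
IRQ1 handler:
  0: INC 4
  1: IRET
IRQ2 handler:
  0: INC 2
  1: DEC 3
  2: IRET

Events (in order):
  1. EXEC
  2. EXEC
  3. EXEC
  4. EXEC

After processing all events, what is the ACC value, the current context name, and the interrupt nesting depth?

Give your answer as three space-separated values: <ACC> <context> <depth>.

Event 1 (EXEC): [MAIN] PC=0: DEC 5 -> ACC=-5
Event 2 (EXEC): [MAIN] PC=1: INC 2 -> ACC=-3
Event 3 (EXEC): [MAIN] PC=2: NOP
Event 4 (EXEC): [MAIN] PC=3: HALT

Answer: -3 MAIN 0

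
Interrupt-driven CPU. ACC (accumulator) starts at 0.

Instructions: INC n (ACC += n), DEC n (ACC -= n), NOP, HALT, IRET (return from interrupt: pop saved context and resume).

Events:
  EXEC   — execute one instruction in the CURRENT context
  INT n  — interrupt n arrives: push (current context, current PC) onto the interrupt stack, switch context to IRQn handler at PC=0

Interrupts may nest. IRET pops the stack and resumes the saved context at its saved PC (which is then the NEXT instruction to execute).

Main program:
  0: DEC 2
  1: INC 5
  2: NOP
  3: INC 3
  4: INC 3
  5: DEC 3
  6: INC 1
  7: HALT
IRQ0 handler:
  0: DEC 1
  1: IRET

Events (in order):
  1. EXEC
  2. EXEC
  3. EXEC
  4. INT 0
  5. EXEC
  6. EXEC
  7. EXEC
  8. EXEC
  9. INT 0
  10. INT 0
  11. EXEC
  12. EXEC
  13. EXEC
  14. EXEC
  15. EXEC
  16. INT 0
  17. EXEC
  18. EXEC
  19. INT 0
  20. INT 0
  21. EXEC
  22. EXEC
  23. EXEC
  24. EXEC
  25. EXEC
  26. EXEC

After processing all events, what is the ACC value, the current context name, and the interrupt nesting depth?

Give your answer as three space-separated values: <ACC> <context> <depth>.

Answer: 1 MAIN 0

Derivation:
Event 1 (EXEC): [MAIN] PC=0: DEC 2 -> ACC=-2
Event 2 (EXEC): [MAIN] PC=1: INC 5 -> ACC=3
Event 3 (EXEC): [MAIN] PC=2: NOP
Event 4 (INT 0): INT 0 arrives: push (MAIN, PC=3), enter IRQ0 at PC=0 (depth now 1)
Event 5 (EXEC): [IRQ0] PC=0: DEC 1 -> ACC=2
Event 6 (EXEC): [IRQ0] PC=1: IRET -> resume MAIN at PC=3 (depth now 0)
Event 7 (EXEC): [MAIN] PC=3: INC 3 -> ACC=5
Event 8 (EXEC): [MAIN] PC=4: INC 3 -> ACC=8
Event 9 (INT 0): INT 0 arrives: push (MAIN, PC=5), enter IRQ0 at PC=0 (depth now 1)
Event 10 (INT 0): INT 0 arrives: push (IRQ0, PC=0), enter IRQ0 at PC=0 (depth now 2)
Event 11 (EXEC): [IRQ0] PC=0: DEC 1 -> ACC=7
Event 12 (EXEC): [IRQ0] PC=1: IRET -> resume IRQ0 at PC=0 (depth now 1)
Event 13 (EXEC): [IRQ0] PC=0: DEC 1 -> ACC=6
Event 14 (EXEC): [IRQ0] PC=1: IRET -> resume MAIN at PC=5 (depth now 0)
Event 15 (EXEC): [MAIN] PC=5: DEC 3 -> ACC=3
Event 16 (INT 0): INT 0 arrives: push (MAIN, PC=6), enter IRQ0 at PC=0 (depth now 1)
Event 17 (EXEC): [IRQ0] PC=0: DEC 1 -> ACC=2
Event 18 (EXEC): [IRQ0] PC=1: IRET -> resume MAIN at PC=6 (depth now 0)
Event 19 (INT 0): INT 0 arrives: push (MAIN, PC=6), enter IRQ0 at PC=0 (depth now 1)
Event 20 (INT 0): INT 0 arrives: push (IRQ0, PC=0), enter IRQ0 at PC=0 (depth now 2)
Event 21 (EXEC): [IRQ0] PC=0: DEC 1 -> ACC=1
Event 22 (EXEC): [IRQ0] PC=1: IRET -> resume IRQ0 at PC=0 (depth now 1)
Event 23 (EXEC): [IRQ0] PC=0: DEC 1 -> ACC=0
Event 24 (EXEC): [IRQ0] PC=1: IRET -> resume MAIN at PC=6 (depth now 0)
Event 25 (EXEC): [MAIN] PC=6: INC 1 -> ACC=1
Event 26 (EXEC): [MAIN] PC=7: HALT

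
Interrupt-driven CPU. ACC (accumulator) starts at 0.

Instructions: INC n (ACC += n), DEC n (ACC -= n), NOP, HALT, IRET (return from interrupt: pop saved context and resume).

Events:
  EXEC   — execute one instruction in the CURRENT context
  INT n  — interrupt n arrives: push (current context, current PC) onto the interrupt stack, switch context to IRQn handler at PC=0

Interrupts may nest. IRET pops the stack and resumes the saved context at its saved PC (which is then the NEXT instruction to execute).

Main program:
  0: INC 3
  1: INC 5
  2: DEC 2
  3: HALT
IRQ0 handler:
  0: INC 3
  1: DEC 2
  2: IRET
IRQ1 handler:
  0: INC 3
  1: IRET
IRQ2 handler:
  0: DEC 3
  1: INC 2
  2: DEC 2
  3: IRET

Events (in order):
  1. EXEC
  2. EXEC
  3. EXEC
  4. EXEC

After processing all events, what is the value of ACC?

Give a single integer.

Answer: 6

Derivation:
Event 1 (EXEC): [MAIN] PC=0: INC 3 -> ACC=3
Event 2 (EXEC): [MAIN] PC=1: INC 5 -> ACC=8
Event 3 (EXEC): [MAIN] PC=2: DEC 2 -> ACC=6
Event 4 (EXEC): [MAIN] PC=3: HALT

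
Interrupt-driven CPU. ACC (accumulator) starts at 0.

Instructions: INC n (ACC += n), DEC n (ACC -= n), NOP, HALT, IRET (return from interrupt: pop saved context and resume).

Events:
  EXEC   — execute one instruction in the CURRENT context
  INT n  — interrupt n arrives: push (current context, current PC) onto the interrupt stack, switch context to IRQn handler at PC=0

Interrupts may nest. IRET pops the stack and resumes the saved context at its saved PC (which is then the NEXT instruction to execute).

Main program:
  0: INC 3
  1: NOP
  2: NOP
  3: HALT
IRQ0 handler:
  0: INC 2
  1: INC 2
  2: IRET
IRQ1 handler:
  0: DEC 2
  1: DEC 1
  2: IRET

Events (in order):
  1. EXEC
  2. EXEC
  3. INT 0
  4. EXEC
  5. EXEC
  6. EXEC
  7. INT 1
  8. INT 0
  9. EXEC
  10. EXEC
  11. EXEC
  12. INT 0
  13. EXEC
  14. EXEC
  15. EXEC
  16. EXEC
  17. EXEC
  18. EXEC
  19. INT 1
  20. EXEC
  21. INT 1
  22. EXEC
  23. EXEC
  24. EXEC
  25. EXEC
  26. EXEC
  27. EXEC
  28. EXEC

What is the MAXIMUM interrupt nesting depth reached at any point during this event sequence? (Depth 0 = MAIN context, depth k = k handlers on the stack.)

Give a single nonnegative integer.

Answer: 2

Derivation:
Event 1 (EXEC): [MAIN] PC=0: INC 3 -> ACC=3 [depth=0]
Event 2 (EXEC): [MAIN] PC=1: NOP [depth=0]
Event 3 (INT 0): INT 0 arrives: push (MAIN, PC=2), enter IRQ0 at PC=0 (depth now 1) [depth=1]
Event 4 (EXEC): [IRQ0] PC=0: INC 2 -> ACC=5 [depth=1]
Event 5 (EXEC): [IRQ0] PC=1: INC 2 -> ACC=7 [depth=1]
Event 6 (EXEC): [IRQ0] PC=2: IRET -> resume MAIN at PC=2 (depth now 0) [depth=0]
Event 7 (INT 1): INT 1 arrives: push (MAIN, PC=2), enter IRQ1 at PC=0 (depth now 1) [depth=1]
Event 8 (INT 0): INT 0 arrives: push (IRQ1, PC=0), enter IRQ0 at PC=0 (depth now 2) [depth=2]
Event 9 (EXEC): [IRQ0] PC=0: INC 2 -> ACC=9 [depth=2]
Event 10 (EXEC): [IRQ0] PC=1: INC 2 -> ACC=11 [depth=2]
Event 11 (EXEC): [IRQ0] PC=2: IRET -> resume IRQ1 at PC=0 (depth now 1) [depth=1]
Event 12 (INT 0): INT 0 arrives: push (IRQ1, PC=0), enter IRQ0 at PC=0 (depth now 2) [depth=2]
Event 13 (EXEC): [IRQ0] PC=0: INC 2 -> ACC=13 [depth=2]
Event 14 (EXEC): [IRQ0] PC=1: INC 2 -> ACC=15 [depth=2]
Event 15 (EXEC): [IRQ0] PC=2: IRET -> resume IRQ1 at PC=0 (depth now 1) [depth=1]
Event 16 (EXEC): [IRQ1] PC=0: DEC 2 -> ACC=13 [depth=1]
Event 17 (EXEC): [IRQ1] PC=1: DEC 1 -> ACC=12 [depth=1]
Event 18 (EXEC): [IRQ1] PC=2: IRET -> resume MAIN at PC=2 (depth now 0) [depth=0]
Event 19 (INT 1): INT 1 arrives: push (MAIN, PC=2), enter IRQ1 at PC=0 (depth now 1) [depth=1]
Event 20 (EXEC): [IRQ1] PC=0: DEC 2 -> ACC=10 [depth=1]
Event 21 (INT 1): INT 1 arrives: push (IRQ1, PC=1), enter IRQ1 at PC=0 (depth now 2) [depth=2]
Event 22 (EXEC): [IRQ1] PC=0: DEC 2 -> ACC=8 [depth=2]
Event 23 (EXEC): [IRQ1] PC=1: DEC 1 -> ACC=7 [depth=2]
Event 24 (EXEC): [IRQ1] PC=2: IRET -> resume IRQ1 at PC=1 (depth now 1) [depth=1]
Event 25 (EXEC): [IRQ1] PC=1: DEC 1 -> ACC=6 [depth=1]
Event 26 (EXEC): [IRQ1] PC=2: IRET -> resume MAIN at PC=2 (depth now 0) [depth=0]
Event 27 (EXEC): [MAIN] PC=2: NOP [depth=0]
Event 28 (EXEC): [MAIN] PC=3: HALT [depth=0]
Max depth observed: 2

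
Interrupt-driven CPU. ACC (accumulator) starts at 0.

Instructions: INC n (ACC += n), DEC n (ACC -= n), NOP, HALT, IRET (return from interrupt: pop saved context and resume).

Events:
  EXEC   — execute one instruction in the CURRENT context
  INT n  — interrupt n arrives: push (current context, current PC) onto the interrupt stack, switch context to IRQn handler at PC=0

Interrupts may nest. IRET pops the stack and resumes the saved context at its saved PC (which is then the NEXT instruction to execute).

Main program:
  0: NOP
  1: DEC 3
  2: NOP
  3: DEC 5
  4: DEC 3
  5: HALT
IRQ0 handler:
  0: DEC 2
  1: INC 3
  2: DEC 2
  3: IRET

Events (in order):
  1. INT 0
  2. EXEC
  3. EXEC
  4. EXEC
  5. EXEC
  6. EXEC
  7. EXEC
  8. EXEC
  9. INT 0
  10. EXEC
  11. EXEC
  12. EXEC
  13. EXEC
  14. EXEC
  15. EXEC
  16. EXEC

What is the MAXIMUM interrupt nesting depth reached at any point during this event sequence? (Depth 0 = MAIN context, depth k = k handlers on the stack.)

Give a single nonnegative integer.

Answer: 1

Derivation:
Event 1 (INT 0): INT 0 arrives: push (MAIN, PC=0), enter IRQ0 at PC=0 (depth now 1) [depth=1]
Event 2 (EXEC): [IRQ0] PC=0: DEC 2 -> ACC=-2 [depth=1]
Event 3 (EXEC): [IRQ0] PC=1: INC 3 -> ACC=1 [depth=1]
Event 4 (EXEC): [IRQ0] PC=2: DEC 2 -> ACC=-1 [depth=1]
Event 5 (EXEC): [IRQ0] PC=3: IRET -> resume MAIN at PC=0 (depth now 0) [depth=0]
Event 6 (EXEC): [MAIN] PC=0: NOP [depth=0]
Event 7 (EXEC): [MAIN] PC=1: DEC 3 -> ACC=-4 [depth=0]
Event 8 (EXEC): [MAIN] PC=2: NOP [depth=0]
Event 9 (INT 0): INT 0 arrives: push (MAIN, PC=3), enter IRQ0 at PC=0 (depth now 1) [depth=1]
Event 10 (EXEC): [IRQ0] PC=0: DEC 2 -> ACC=-6 [depth=1]
Event 11 (EXEC): [IRQ0] PC=1: INC 3 -> ACC=-3 [depth=1]
Event 12 (EXEC): [IRQ0] PC=2: DEC 2 -> ACC=-5 [depth=1]
Event 13 (EXEC): [IRQ0] PC=3: IRET -> resume MAIN at PC=3 (depth now 0) [depth=0]
Event 14 (EXEC): [MAIN] PC=3: DEC 5 -> ACC=-10 [depth=0]
Event 15 (EXEC): [MAIN] PC=4: DEC 3 -> ACC=-13 [depth=0]
Event 16 (EXEC): [MAIN] PC=5: HALT [depth=0]
Max depth observed: 1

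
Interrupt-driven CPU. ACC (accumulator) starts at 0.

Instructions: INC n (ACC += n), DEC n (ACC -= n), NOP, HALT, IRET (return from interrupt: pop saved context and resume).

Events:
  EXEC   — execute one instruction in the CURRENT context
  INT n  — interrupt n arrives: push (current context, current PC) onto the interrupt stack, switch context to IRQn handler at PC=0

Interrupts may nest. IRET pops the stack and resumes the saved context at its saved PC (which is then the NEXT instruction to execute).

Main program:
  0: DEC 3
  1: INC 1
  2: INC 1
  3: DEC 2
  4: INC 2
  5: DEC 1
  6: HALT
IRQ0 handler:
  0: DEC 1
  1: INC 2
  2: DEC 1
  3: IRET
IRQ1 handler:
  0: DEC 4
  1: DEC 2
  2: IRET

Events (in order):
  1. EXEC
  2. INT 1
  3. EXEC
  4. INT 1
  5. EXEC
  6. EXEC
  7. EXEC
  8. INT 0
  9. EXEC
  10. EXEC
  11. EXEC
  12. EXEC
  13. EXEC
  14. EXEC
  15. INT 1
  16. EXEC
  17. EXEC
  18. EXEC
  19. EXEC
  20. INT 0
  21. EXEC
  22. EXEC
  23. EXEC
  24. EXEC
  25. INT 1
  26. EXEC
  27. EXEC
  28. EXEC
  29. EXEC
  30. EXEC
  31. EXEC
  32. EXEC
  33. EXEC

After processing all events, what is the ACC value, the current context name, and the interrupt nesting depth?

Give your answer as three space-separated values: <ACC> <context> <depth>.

Event 1 (EXEC): [MAIN] PC=0: DEC 3 -> ACC=-3
Event 2 (INT 1): INT 1 arrives: push (MAIN, PC=1), enter IRQ1 at PC=0 (depth now 1)
Event 3 (EXEC): [IRQ1] PC=0: DEC 4 -> ACC=-7
Event 4 (INT 1): INT 1 arrives: push (IRQ1, PC=1), enter IRQ1 at PC=0 (depth now 2)
Event 5 (EXEC): [IRQ1] PC=0: DEC 4 -> ACC=-11
Event 6 (EXEC): [IRQ1] PC=1: DEC 2 -> ACC=-13
Event 7 (EXEC): [IRQ1] PC=2: IRET -> resume IRQ1 at PC=1 (depth now 1)
Event 8 (INT 0): INT 0 arrives: push (IRQ1, PC=1), enter IRQ0 at PC=0 (depth now 2)
Event 9 (EXEC): [IRQ0] PC=0: DEC 1 -> ACC=-14
Event 10 (EXEC): [IRQ0] PC=1: INC 2 -> ACC=-12
Event 11 (EXEC): [IRQ0] PC=2: DEC 1 -> ACC=-13
Event 12 (EXEC): [IRQ0] PC=3: IRET -> resume IRQ1 at PC=1 (depth now 1)
Event 13 (EXEC): [IRQ1] PC=1: DEC 2 -> ACC=-15
Event 14 (EXEC): [IRQ1] PC=2: IRET -> resume MAIN at PC=1 (depth now 0)
Event 15 (INT 1): INT 1 arrives: push (MAIN, PC=1), enter IRQ1 at PC=0 (depth now 1)
Event 16 (EXEC): [IRQ1] PC=0: DEC 4 -> ACC=-19
Event 17 (EXEC): [IRQ1] PC=1: DEC 2 -> ACC=-21
Event 18 (EXEC): [IRQ1] PC=2: IRET -> resume MAIN at PC=1 (depth now 0)
Event 19 (EXEC): [MAIN] PC=1: INC 1 -> ACC=-20
Event 20 (INT 0): INT 0 arrives: push (MAIN, PC=2), enter IRQ0 at PC=0 (depth now 1)
Event 21 (EXEC): [IRQ0] PC=0: DEC 1 -> ACC=-21
Event 22 (EXEC): [IRQ0] PC=1: INC 2 -> ACC=-19
Event 23 (EXEC): [IRQ0] PC=2: DEC 1 -> ACC=-20
Event 24 (EXEC): [IRQ0] PC=3: IRET -> resume MAIN at PC=2 (depth now 0)
Event 25 (INT 1): INT 1 arrives: push (MAIN, PC=2), enter IRQ1 at PC=0 (depth now 1)
Event 26 (EXEC): [IRQ1] PC=0: DEC 4 -> ACC=-24
Event 27 (EXEC): [IRQ1] PC=1: DEC 2 -> ACC=-26
Event 28 (EXEC): [IRQ1] PC=2: IRET -> resume MAIN at PC=2 (depth now 0)
Event 29 (EXEC): [MAIN] PC=2: INC 1 -> ACC=-25
Event 30 (EXEC): [MAIN] PC=3: DEC 2 -> ACC=-27
Event 31 (EXEC): [MAIN] PC=4: INC 2 -> ACC=-25
Event 32 (EXEC): [MAIN] PC=5: DEC 1 -> ACC=-26
Event 33 (EXEC): [MAIN] PC=6: HALT

Answer: -26 MAIN 0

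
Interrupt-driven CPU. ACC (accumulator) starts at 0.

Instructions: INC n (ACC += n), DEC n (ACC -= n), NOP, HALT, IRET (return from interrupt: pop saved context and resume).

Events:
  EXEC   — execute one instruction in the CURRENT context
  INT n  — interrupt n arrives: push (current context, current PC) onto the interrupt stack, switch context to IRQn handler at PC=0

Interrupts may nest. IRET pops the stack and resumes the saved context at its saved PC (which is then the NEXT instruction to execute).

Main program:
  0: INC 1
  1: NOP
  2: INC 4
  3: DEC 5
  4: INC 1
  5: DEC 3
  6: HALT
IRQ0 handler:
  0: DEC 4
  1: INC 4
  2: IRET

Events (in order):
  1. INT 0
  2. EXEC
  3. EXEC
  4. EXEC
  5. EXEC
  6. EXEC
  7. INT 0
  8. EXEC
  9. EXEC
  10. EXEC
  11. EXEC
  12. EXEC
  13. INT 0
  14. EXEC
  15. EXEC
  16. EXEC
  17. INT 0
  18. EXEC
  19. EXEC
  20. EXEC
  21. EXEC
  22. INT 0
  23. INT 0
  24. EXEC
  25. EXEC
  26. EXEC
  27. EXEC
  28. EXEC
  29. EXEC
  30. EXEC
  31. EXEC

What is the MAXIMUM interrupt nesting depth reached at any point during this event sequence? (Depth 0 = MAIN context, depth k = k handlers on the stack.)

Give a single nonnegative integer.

Event 1 (INT 0): INT 0 arrives: push (MAIN, PC=0), enter IRQ0 at PC=0 (depth now 1) [depth=1]
Event 2 (EXEC): [IRQ0] PC=0: DEC 4 -> ACC=-4 [depth=1]
Event 3 (EXEC): [IRQ0] PC=1: INC 4 -> ACC=0 [depth=1]
Event 4 (EXEC): [IRQ0] PC=2: IRET -> resume MAIN at PC=0 (depth now 0) [depth=0]
Event 5 (EXEC): [MAIN] PC=0: INC 1 -> ACC=1 [depth=0]
Event 6 (EXEC): [MAIN] PC=1: NOP [depth=0]
Event 7 (INT 0): INT 0 arrives: push (MAIN, PC=2), enter IRQ0 at PC=0 (depth now 1) [depth=1]
Event 8 (EXEC): [IRQ0] PC=0: DEC 4 -> ACC=-3 [depth=1]
Event 9 (EXEC): [IRQ0] PC=1: INC 4 -> ACC=1 [depth=1]
Event 10 (EXEC): [IRQ0] PC=2: IRET -> resume MAIN at PC=2 (depth now 0) [depth=0]
Event 11 (EXEC): [MAIN] PC=2: INC 4 -> ACC=5 [depth=0]
Event 12 (EXEC): [MAIN] PC=3: DEC 5 -> ACC=0 [depth=0]
Event 13 (INT 0): INT 0 arrives: push (MAIN, PC=4), enter IRQ0 at PC=0 (depth now 1) [depth=1]
Event 14 (EXEC): [IRQ0] PC=0: DEC 4 -> ACC=-4 [depth=1]
Event 15 (EXEC): [IRQ0] PC=1: INC 4 -> ACC=0 [depth=1]
Event 16 (EXEC): [IRQ0] PC=2: IRET -> resume MAIN at PC=4 (depth now 0) [depth=0]
Event 17 (INT 0): INT 0 arrives: push (MAIN, PC=4), enter IRQ0 at PC=0 (depth now 1) [depth=1]
Event 18 (EXEC): [IRQ0] PC=0: DEC 4 -> ACC=-4 [depth=1]
Event 19 (EXEC): [IRQ0] PC=1: INC 4 -> ACC=0 [depth=1]
Event 20 (EXEC): [IRQ0] PC=2: IRET -> resume MAIN at PC=4 (depth now 0) [depth=0]
Event 21 (EXEC): [MAIN] PC=4: INC 1 -> ACC=1 [depth=0]
Event 22 (INT 0): INT 0 arrives: push (MAIN, PC=5), enter IRQ0 at PC=0 (depth now 1) [depth=1]
Event 23 (INT 0): INT 0 arrives: push (IRQ0, PC=0), enter IRQ0 at PC=0 (depth now 2) [depth=2]
Event 24 (EXEC): [IRQ0] PC=0: DEC 4 -> ACC=-3 [depth=2]
Event 25 (EXEC): [IRQ0] PC=1: INC 4 -> ACC=1 [depth=2]
Event 26 (EXEC): [IRQ0] PC=2: IRET -> resume IRQ0 at PC=0 (depth now 1) [depth=1]
Event 27 (EXEC): [IRQ0] PC=0: DEC 4 -> ACC=-3 [depth=1]
Event 28 (EXEC): [IRQ0] PC=1: INC 4 -> ACC=1 [depth=1]
Event 29 (EXEC): [IRQ0] PC=2: IRET -> resume MAIN at PC=5 (depth now 0) [depth=0]
Event 30 (EXEC): [MAIN] PC=5: DEC 3 -> ACC=-2 [depth=0]
Event 31 (EXEC): [MAIN] PC=6: HALT [depth=0]
Max depth observed: 2

Answer: 2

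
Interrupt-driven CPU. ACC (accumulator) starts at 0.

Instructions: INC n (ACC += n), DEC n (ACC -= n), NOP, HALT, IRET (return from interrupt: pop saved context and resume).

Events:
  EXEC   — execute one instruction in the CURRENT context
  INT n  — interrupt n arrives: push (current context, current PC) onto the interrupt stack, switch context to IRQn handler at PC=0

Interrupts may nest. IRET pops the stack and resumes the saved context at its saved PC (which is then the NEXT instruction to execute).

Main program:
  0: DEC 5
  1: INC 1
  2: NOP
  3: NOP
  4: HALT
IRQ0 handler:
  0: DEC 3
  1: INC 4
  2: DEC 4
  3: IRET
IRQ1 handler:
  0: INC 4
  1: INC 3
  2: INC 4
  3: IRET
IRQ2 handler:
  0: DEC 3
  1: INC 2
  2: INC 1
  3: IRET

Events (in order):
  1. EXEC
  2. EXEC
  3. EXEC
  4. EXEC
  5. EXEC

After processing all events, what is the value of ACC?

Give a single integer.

Answer: -4

Derivation:
Event 1 (EXEC): [MAIN] PC=0: DEC 5 -> ACC=-5
Event 2 (EXEC): [MAIN] PC=1: INC 1 -> ACC=-4
Event 3 (EXEC): [MAIN] PC=2: NOP
Event 4 (EXEC): [MAIN] PC=3: NOP
Event 5 (EXEC): [MAIN] PC=4: HALT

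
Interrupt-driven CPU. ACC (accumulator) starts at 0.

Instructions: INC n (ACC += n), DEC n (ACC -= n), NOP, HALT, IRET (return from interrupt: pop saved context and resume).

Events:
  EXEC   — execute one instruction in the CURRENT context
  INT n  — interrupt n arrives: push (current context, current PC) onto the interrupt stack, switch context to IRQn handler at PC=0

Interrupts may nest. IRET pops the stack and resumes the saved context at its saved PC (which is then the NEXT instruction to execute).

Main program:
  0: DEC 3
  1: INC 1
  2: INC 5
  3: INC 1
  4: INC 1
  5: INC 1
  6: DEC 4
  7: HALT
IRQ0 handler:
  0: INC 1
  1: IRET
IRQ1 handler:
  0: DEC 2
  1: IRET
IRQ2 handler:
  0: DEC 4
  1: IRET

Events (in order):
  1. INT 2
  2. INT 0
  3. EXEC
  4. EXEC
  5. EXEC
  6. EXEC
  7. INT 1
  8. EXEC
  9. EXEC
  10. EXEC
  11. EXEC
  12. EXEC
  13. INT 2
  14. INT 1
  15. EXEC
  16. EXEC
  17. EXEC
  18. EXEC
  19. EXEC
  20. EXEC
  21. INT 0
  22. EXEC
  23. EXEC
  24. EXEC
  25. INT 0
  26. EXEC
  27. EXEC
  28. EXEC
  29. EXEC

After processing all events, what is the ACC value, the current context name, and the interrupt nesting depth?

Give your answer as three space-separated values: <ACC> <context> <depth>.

Answer: -7 MAIN 0

Derivation:
Event 1 (INT 2): INT 2 arrives: push (MAIN, PC=0), enter IRQ2 at PC=0 (depth now 1)
Event 2 (INT 0): INT 0 arrives: push (IRQ2, PC=0), enter IRQ0 at PC=0 (depth now 2)
Event 3 (EXEC): [IRQ0] PC=0: INC 1 -> ACC=1
Event 4 (EXEC): [IRQ0] PC=1: IRET -> resume IRQ2 at PC=0 (depth now 1)
Event 5 (EXEC): [IRQ2] PC=0: DEC 4 -> ACC=-3
Event 6 (EXEC): [IRQ2] PC=1: IRET -> resume MAIN at PC=0 (depth now 0)
Event 7 (INT 1): INT 1 arrives: push (MAIN, PC=0), enter IRQ1 at PC=0 (depth now 1)
Event 8 (EXEC): [IRQ1] PC=0: DEC 2 -> ACC=-5
Event 9 (EXEC): [IRQ1] PC=1: IRET -> resume MAIN at PC=0 (depth now 0)
Event 10 (EXEC): [MAIN] PC=0: DEC 3 -> ACC=-8
Event 11 (EXEC): [MAIN] PC=1: INC 1 -> ACC=-7
Event 12 (EXEC): [MAIN] PC=2: INC 5 -> ACC=-2
Event 13 (INT 2): INT 2 arrives: push (MAIN, PC=3), enter IRQ2 at PC=0 (depth now 1)
Event 14 (INT 1): INT 1 arrives: push (IRQ2, PC=0), enter IRQ1 at PC=0 (depth now 2)
Event 15 (EXEC): [IRQ1] PC=0: DEC 2 -> ACC=-4
Event 16 (EXEC): [IRQ1] PC=1: IRET -> resume IRQ2 at PC=0 (depth now 1)
Event 17 (EXEC): [IRQ2] PC=0: DEC 4 -> ACC=-8
Event 18 (EXEC): [IRQ2] PC=1: IRET -> resume MAIN at PC=3 (depth now 0)
Event 19 (EXEC): [MAIN] PC=3: INC 1 -> ACC=-7
Event 20 (EXEC): [MAIN] PC=4: INC 1 -> ACC=-6
Event 21 (INT 0): INT 0 arrives: push (MAIN, PC=5), enter IRQ0 at PC=0 (depth now 1)
Event 22 (EXEC): [IRQ0] PC=0: INC 1 -> ACC=-5
Event 23 (EXEC): [IRQ0] PC=1: IRET -> resume MAIN at PC=5 (depth now 0)
Event 24 (EXEC): [MAIN] PC=5: INC 1 -> ACC=-4
Event 25 (INT 0): INT 0 arrives: push (MAIN, PC=6), enter IRQ0 at PC=0 (depth now 1)
Event 26 (EXEC): [IRQ0] PC=0: INC 1 -> ACC=-3
Event 27 (EXEC): [IRQ0] PC=1: IRET -> resume MAIN at PC=6 (depth now 0)
Event 28 (EXEC): [MAIN] PC=6: DEC 4 -> ACC=-7
Event 29 (EXEC): [MAIN] PC=7: HALT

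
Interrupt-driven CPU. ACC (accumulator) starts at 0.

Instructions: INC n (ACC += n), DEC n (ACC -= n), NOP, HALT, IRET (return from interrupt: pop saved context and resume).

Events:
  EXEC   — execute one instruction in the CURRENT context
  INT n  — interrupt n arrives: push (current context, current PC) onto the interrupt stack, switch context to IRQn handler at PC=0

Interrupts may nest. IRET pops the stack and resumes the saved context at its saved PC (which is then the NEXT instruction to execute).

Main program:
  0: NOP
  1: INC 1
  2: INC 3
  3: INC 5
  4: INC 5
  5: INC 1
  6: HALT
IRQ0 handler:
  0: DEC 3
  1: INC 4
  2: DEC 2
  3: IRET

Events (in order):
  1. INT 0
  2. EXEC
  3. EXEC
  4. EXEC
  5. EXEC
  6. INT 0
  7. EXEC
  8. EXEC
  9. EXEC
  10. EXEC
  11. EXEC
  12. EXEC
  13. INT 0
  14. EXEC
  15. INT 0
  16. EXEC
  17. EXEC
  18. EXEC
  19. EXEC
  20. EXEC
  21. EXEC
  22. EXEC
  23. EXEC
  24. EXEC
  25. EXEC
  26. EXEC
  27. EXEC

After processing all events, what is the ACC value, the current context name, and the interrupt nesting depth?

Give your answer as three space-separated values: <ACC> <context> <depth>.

Answer: 11 MAIN 0

Derivation:
Event 1 (INT 0): INT 0 arrives: push (MAIN, PC=0), enter IRQ0 at PC=0 (depth now 1)
Event 2 (EXEC): [IRQ0] PC=0: DEC 3 -> ACC=-3
Event 3 (EXEC): [IRQ0] PC=1: INC 4 -> ACC=1
Event 4 (EXEC): [IRQ0] PC=2: DEC 2 -> ACC=-1
Event 5 (EXEC): [IRQ0] PC=3: IRET -> resume MAIN at PC=0 (depth now 0)
Event 6 (INT 0): INT 0 arrives: push (MAIN, PC=0), enter IRQ0 at PC=0 (depth now 1)
Event 7 (EXEC): [IRQ0] PC=0: DEC 3 -> ACC=-4
Event 8 (EXEC): [IRQ0] PC=1: INC 4 -> ACC=0
Event 9 (EXEC): [IRQ0] PC=2: DEC 2 -> ACC=-2
Event 10 (EXEC): [IRQ0] PC=3: IRET -> resume MAIN at PC=0 (depth now 0)
Event 11 (EXEC): [MAIN] PC=0: NOP
Event 12 (EXEC): [MAIN] PC=1: INC 1 -> ACC=-1
Event 13 (INT 0): INT 0 arrives: push (MAIN, PC=2), enter IRQ0 at PC=0 (depth now 1)
Event 14 (EXEC): [IRQ0] PC=0: DEC 3 -> ACC=-4
Event 15 (INT 0): INT 0 arrives: push (IRQ0, PC=1), enter IRQ0 at PC=0 (depth now 2)
Event 16 (EXEC): [IRQ0] PC=0: DEC 3 -> ACC=-7
Event 17 (EXEC): [IRQ0] PC=1: INC 4 -> ACC=-3
Event 18 (EXEC): [IRQ0] PC=2: DEC 2 -> ACC=-5
Event 19 (EXEC): [IRQ0] PC=3: IRET -> resume IRQ0 at PC=1 (depth now 1)
Event 20 (EXEC): [IRQ0] PC=1: INC 4 -> ACC=-1
Event 21 (EXEC): [IRQ0] PC=2: DEC 2 -> ACC=-3
Event 22 (EXEC): [IRQ0] PC=3: IRET -> resume MAIN at PC=2 (depth now 0)
Event 23 (EXEC): [MAIN] PC=2: INC 3 -> ACC=0
Event 24 (EXEC): [MAIN] PC=3: INC 5 -> ACC=5
Event 25 (EXEC): [MAIN] PC=4: INC 5 -> ACC=10
Event 26 (EXEC): [MAIN] PC=5: INC 1 -> ACC=11
Event 27 (EXEC): [MAIN] PC=6: HALT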